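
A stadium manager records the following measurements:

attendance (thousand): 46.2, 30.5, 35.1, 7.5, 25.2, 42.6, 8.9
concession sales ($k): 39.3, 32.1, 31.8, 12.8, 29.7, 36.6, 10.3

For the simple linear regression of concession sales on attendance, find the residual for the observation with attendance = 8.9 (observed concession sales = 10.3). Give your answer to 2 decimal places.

n = 7, Σx = 196, Σy = 192.6, Σxy = 6406.16, Σx² = 6881.96
Sxx = Σx² − (Σx)²/n = 6881.96 − 5488 = 1393.96
Sxy = Σxy − (Σx)(Σy)/n = 6406.16 − 5392.8 = 1013.36
b = Sxy/Sxx = 1013.36/1393.96 = 0.726965
a = ȳ − b·x̄ = 27.514286 − 0.726965·28 = 7.159268
ŷ(8.9) = 7.159268 + 0.726965·8.9 = 13.629256
residual = y − ŷ = 10.3 − 13.629256 = -3.329256

-3.33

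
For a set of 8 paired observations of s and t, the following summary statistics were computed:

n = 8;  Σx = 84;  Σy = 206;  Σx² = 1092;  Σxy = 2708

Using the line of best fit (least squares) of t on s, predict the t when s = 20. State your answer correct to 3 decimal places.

Sxx = Σx² − (Σx)²/n = 1092 − 882 = 210
Sxy = Σxy − (Σx)(Σy)/n = 2708 − 2163 = 545
b = Sxy/Sxx = 545/210 = 2.595238
a = ȳ − b·x̄ = 25.75 − 2.595238·10.5 = -1.5
ŷ(20) = a + b·20 = -1.5 + 2.595238·20 = 50.404762

50.405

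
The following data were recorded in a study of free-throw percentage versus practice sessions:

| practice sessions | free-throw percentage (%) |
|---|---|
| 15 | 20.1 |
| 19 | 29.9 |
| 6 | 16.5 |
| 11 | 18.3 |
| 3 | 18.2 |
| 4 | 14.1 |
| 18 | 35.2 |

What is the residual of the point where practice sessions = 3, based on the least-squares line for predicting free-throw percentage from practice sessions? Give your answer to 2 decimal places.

n = 7, Σx = 76, Σy = 152.3, Σxy = 1914.5, Σx² = 1092
Sxx = Σx² − (Σx)²/n = 1092 − 825.142857 = 266.857143
Sxy = Σxy − (Σx)(Σy)/n = 1914.5 − 1653.542857 = 260.957143
b = Sxy/Sxx = 260.957143/266.857143 = 0.977891
a = ȳ − b·x̄ = 21.757143 − 0.977891·10.857143 = 11.140043
ŷ(3) = 11.140043 + 0.977891·3 = 14.073715
residual = y − ŷ = 18.2 − 14.073715 = 4.126285

4.13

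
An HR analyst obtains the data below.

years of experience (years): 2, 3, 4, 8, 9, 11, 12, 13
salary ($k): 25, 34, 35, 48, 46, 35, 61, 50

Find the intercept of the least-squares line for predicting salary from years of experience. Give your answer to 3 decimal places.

n = 8, Σx = 62, Σy = 334, Σxy = 2857, Σx² = 608
Sxx = Σx² − (Σx)²/n = 608 − 480.5 = 127.5
Sxy = Σxy − (Σx)(Σy)/n = 2857 − 2588.5 = 268.5
b = Sxy/Sxx = 268.5/127.5 = 2.105882
a = ȳ − b·x̄ = 41.75 − 2.105882·7.75 = 25.429412

25.429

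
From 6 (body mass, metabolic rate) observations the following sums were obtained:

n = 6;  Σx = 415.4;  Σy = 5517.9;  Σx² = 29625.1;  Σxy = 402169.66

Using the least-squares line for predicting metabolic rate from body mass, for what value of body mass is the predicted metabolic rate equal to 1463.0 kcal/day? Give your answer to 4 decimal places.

Sxx = Σx² − (Σx)²/n = 29625.1 − 28759.526667 = 865.573333
Sxy = Σxy − (Σx)(Σy)/n = 402169.66 − 382022.61 = 20147.05
b = Sxy/Sxx = 20147.05/865.573333 = 23.275960
a = ȳ − b·x̄ = 919.65 − 23.275960·69.233333 = -691.822275
Set a + b·x = 1463.0: x = (1463.0 − (-691.822275)) / 23.275960 = 92.577161

92.5772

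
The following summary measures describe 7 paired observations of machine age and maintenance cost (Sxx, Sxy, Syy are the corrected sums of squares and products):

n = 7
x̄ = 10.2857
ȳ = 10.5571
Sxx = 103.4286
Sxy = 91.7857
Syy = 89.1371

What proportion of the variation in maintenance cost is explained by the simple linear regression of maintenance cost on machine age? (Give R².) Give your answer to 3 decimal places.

R² = Sxy²/(Sxx·Syy) = (91.7857)²/(103.4286·89.1371) = 0.913799

0.914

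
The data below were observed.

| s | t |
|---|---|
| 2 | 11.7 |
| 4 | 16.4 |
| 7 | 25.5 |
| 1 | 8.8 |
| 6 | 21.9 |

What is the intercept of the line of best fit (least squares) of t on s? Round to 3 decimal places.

n = 5, Σx = 20, Σy = 84.3, Σxy = 407.7, Σx² = 106
Sxx = Σx² − (Σx)²/n = 106 − 80 = 26
Sxy = Σxy − (Σx)(Σy)/n = 407.7 − 337.2 = 70.5
b = Sxy/Sxx = 70.5/26 = 2.711538
a = ȳ − b·x̄ = 16.86 − 2.711538·4 = 6.013846

6.014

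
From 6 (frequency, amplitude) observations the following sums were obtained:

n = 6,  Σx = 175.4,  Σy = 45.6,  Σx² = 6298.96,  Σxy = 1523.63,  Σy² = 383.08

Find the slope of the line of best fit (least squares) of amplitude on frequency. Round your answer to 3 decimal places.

Sxx = Σx² − (Σx)²/n = 6298.96 − 5127.526667 = 1171.433333
Sxy = Σxy − (Σx)(Σy)/n = 1523.63 − 1333.04 = 190.59
b = Sxy/Sxx = 190.59/1171.433333 = 0.162698

0.163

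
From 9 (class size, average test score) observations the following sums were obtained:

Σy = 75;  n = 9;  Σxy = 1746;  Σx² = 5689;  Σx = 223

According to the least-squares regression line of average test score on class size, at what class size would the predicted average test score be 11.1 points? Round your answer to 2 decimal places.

20.75

Sxx = Σx² − (Σx)²/n = 5689 − 5525.444444 = 163.555556
Sxy = Σxy − (Σx)(Σy)/n = 1746 − 1858.333333 = -112.333333
b = Sxy/Sxx = -112.333333/163.555556 = -0.686821
a = ȳ − b·x̄ = 8.333333 − (-0.686821)·24.777778 = 25.351223
Set a + b·x = 11.1: x = (11.1 − 25.351223) / (-0.686821) = 20.749555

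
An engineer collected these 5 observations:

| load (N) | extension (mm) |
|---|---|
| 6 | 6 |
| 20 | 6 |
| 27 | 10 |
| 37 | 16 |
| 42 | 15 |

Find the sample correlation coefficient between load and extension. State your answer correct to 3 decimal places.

n = 5, Σx = 132, Σy = 53, Σxy = 1648, Σx² = 4298, Σy² = 653
Sxx = Σx² − (Σx)²/n = 4298 − 3484.8 = 813.2
Sxy = Σxy − (Σx)(Σy)/n = 1648 − 1399.2 = 248.8
Syy = Σy² − (Σy)²/n = 653 − 561.8 = 91.2
r = Sxy/√(Sxx·Syy) = 248.8/√(74163.84) = 248.8/272.330388 = 0.913596

0.914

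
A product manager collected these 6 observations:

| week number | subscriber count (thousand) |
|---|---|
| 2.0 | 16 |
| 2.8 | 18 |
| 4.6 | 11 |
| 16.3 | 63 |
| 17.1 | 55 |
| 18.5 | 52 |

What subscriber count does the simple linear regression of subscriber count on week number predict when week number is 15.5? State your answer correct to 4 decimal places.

50.7303

n = 6, Σx = 61.3, Σy = 215, Σxy = 3062.4, Σx² = 933.35
Sxx = Σx² − (Σx)²/n = 933.35 − 626.281667 = 307.068333
Sxy = Σxy − (Σx)(Σy)/n = 3062.4 − 2196.583333 = 865.816667
b = Sxy/Sxx = 865.816667/307.068333 = 2.819622
a = ȳ − b·x̄ = 35.833333 − 2.819622·10.216667 = 7.026194
ŷ(15.5) = a + b·15.5 = 7.026194 + 2.819622·15.5 = 50.730337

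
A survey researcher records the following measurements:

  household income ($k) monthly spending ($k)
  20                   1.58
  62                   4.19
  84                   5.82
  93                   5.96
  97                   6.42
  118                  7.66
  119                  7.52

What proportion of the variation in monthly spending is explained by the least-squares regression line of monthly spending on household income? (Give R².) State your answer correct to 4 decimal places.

n = 7, Σx = 593, Σy = 39.15, Σxy = 3756.04, Σx² = 57443, Σy² = 245.8889
Sxx = Σx² − (Σx)²/n = 57443 − 50235.571429 = 7207.428571
Sxy = Σxy − (Σx)(Σy)/n = 3756.04 − 3316.564286 = 439.475714
Syy = Σy² − (Σy)²/n = 245.8889 − 218.960357 = 26.928543
R² = Sxy²/(Sxx·Syy) = (439.475714)²/(7207.428571·26.928543) = 0.995123

0.9951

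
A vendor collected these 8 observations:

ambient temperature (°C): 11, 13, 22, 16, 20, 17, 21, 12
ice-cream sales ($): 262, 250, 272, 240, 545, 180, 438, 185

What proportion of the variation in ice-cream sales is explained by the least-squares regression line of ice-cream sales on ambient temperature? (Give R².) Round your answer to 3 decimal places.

n = 8, Σx = 132, Σy = 2372, Σxy = 41334, Σx² = 2304, Σy² = 818222
Sxx = Σx² − (Σx)²/n = 2304 − 2178 = 126
Sxy = Σxy − (Σx)(Σy)/n = 41334 − 39138 = 2196
Syy = Σy² − (Σy)²/n = 818222 − 703298 = 114924
R² = Sxy²/(Sxx·Syy) = (2196)²/(126·114924) = 0.333030

0.333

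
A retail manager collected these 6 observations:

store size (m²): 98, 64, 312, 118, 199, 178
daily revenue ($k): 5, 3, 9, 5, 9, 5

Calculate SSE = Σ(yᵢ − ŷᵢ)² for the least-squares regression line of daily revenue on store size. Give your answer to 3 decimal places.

n = 6, Σx = 969, Σy = 36, Σxy = 6761, Σx² = 196253, Σy² = 246
Sxx = Σx² − (Σx)²/n = 196253 − 156493.5 = 39759.5
Sxy = Σxy − (Σx)(Σy)/n = 6761 − 5814 = 947
Syy = Σy² − (Σy)²/n = 246 − 216 = 30
b = Sxy/Sxx = 947/39759.5 = 0.023818
SSE = Syy − b·Sxy = 30 − 0.023818·947 = 7.444158

7.444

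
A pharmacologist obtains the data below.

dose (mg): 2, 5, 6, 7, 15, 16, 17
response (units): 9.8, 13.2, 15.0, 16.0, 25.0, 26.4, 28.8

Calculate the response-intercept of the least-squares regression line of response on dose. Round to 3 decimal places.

n = 7, Σx = 68, Σy = 134.2, Σxy = 1574.6, Σx² = 884
Sxx = Σx² − (Σx)²/n = 884 − 660.571429 = 223.428571
Sxy = Σxy − (Σx)(Σy)/n = 1574.6 − 1303.657143 = 270.942857
b = Sxy/Sxx = 270.942857/223.428571 = 1.212660
a = ȳ − b·x̄ = 19.171429 − 1.212660·9.714286 = 7.391304

7.391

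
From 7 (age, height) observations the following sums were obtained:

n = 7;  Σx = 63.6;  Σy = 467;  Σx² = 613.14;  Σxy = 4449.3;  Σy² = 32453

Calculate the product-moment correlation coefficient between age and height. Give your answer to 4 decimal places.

0.9640

Sxx = Σx² − (Σx)²/n = 613.14 − 577.851429 = 35.288571
Sxy = Σxy − (Σx)(Σy)/n = 4449.3 − 4243.028571 = 206.271429
Syy = Σy² − (Σy)²/n = 32453 − 31155.571429 = 1297.428571
r = Sxy/√(Sxx·Syy) = 206.271429/√(45784.400816) = 206.271429/213.972897 = 0.964007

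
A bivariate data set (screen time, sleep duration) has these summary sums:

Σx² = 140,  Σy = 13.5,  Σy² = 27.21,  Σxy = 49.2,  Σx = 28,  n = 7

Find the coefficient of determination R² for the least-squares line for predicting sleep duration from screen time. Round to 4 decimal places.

Sxx = Σx² − (Σx)²/n = 140 − 112 = 28
Sxy = Σxy − (Σx)(Σy)/n = 49.2 − 54 = -4.8
Syy = Σy² − (Σy)²/n = 27.21 − 26.035714 = 1.174286
R² = Sxy²/(Sxx·Syy) = (-4.8)²/(28·1.174286) = 0.700730

0.7007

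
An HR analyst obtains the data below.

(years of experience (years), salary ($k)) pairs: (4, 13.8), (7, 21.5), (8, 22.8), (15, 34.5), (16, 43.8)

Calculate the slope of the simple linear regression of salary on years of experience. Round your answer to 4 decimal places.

2.2036

n = 5, Σx = 50, Σy = 136.4, Σxy = 1606.4, Σx² = 610
Sxx = Σx² − (Σx)²/n = 610 − 500 = 110
Sxy = Σxy − (Σx)(Σy)/n = 1606.4 − 1364 = 242.4
b = Sxy/Sxx = 242.4/110 = 2.203636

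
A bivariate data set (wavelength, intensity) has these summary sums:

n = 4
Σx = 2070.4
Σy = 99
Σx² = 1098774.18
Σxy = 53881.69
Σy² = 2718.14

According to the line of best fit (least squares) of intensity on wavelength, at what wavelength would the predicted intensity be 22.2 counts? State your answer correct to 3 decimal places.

Sxx = Σx² − (Σx)²/n = 1098774.18 − 1071639.04 = 27135.14
Sxy = Σxy − (Σx)(Σy)/n = 53881.69 − 51242.4 = 2639.29
b = Sxy/Sxx = 2639.29/27135.14 = 0.097265
a = ȳ − b·x̄ = 24.75 − 0.097265·517.6 = -25.594185
Set a + b·x = 22.2: x = (22.2 − (-25.594185)) / 0.097265 = 491.382871

491.383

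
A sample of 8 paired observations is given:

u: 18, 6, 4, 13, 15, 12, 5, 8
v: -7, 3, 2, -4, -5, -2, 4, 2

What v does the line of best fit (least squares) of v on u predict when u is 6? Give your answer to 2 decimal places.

2.38

n = 8, Σx = 81, Σy = -7, Σxy = -215, Σx² = 1003
Sxx = Σx² − (Σx)²/n = 1003 − 820.125 = 182.875
Sxy = Σxy − (Σx)(Σy)/n = -215 − (-70.875) = -144.125
b = Sxy/Sxx = -144.125/182.875 = -0.788107
a = ȳ − b·x̄ = -0.875 − (-0.788107)·10.125 = 7.104580
ŷ(6) = a + b·6 = 7.104580 + (-0.788107)·6 = 2.375940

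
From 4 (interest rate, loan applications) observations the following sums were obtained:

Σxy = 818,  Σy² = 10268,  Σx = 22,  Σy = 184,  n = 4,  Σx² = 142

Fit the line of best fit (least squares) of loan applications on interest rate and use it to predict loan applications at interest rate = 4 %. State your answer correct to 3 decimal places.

Sxx = Σx² − (Σx)²/n = 142 − 121 = 21
Sxy = Σxy − (Σx)(Σy)/n = 818 − 1012 = -194
b = Sxy/Sxx = -194/21 = -9.238095
a = ȳ − b·x̄ = 46 − (-9.238095)·5.5 = 96.809524
ŷ(4) = a + b·4 = 96.809524 + (-9.238095)·4 = 59.857143

59.857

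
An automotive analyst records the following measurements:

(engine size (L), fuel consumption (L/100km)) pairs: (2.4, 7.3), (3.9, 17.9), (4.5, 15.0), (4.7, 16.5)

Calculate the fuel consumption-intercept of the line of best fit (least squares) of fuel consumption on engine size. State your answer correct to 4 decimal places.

-0.9402

n = 4, Σx = 15.5, Σy = 56.7, Σxy = 232.38, Σx² = 63.31
Sxx = Σx² − (Σx)²/n = 63.31 − 60.0625 = 3.2475
Sxy = Σxy − (Σx)(Σy)/n = 232.38 − 219.7125 = 12.6675
b = Sxy/Sxx = 12.6675/3.2475 = 3.900693
a = ȳ − b·x̄ = 14.175 − 3.900693·3.875 = -0.940185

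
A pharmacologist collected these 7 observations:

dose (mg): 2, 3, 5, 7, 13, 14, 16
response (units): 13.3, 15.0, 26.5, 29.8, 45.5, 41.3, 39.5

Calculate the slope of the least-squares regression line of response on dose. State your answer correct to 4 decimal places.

2.0994

n = 7, Σx = 60, Σy = 210.9, Σxy = 2214.4, Σx² = 708
Sxx = Σx² − (Σx)²/n = 708 − 514.285714 = 193.714286
Sxy = Σxy − (Σx)(Σy)/n = 2214.4 − 1807.714286 = 406.685714
b = Sxy/Sxx = 406.685714/193.714286 = 2.099410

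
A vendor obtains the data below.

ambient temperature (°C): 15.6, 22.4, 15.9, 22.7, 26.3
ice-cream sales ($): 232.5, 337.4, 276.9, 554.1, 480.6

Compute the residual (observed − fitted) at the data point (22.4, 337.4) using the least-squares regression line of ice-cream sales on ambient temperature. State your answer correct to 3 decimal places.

-82.383

n = 5, Σx = 102.9, Σy = 1881.5, Σxy = 40805.32, Σx² = 2204.91
Sxx = Σx² − (Σx)²/n = 2204.91 − 2117.682 = 87.228
Sxy = Σxy − (Σx)(Σy)/n = 40805.32 − 38721.27 = 2084.05
b = Sxy/Sxx = 2084.05/87.228 = 23.891984
a = ȳ − b·x̄ = 376.3 − 23.891984·20.58 = -115.397035
ŷ(22.4) = -115.397035 + 23.891984·22.4 = 419.783411
residual = y − ŷ = 337.4 − 419.783411 = -82.383411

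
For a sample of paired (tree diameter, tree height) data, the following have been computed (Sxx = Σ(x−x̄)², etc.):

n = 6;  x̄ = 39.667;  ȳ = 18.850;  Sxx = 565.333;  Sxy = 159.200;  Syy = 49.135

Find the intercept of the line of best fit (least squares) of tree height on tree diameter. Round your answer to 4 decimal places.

b = Sxy/Sxx = 159.2/565.333 = 0.281604
a = ȳ − b·x̄ = 18.85 − 0.281604·39.667 = 7.679617

7.6796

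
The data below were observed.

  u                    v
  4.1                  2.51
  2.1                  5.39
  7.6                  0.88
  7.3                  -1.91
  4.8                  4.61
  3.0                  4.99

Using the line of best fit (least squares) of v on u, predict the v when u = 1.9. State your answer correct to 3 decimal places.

n = 6, Σx = 28.9, Σy = 16.47, Σxy = 51.453, Σx² = 164.31
Sxx = Σx² − (Σx)²/n = 164.31 − 139.201667 = 25.108333
Sxy = Σxy − (Σx)(Σy)/n = 51.453 − 79.3305 = -27.8775
b = Sxy/Sxx = -27.8775/25.108333 = -1.110289
a = ȳ − b·x̄ = 2.745 − (-1.110289)·4.816667 = 8.092891
ŷ(1.9) = a + b·1.9 = 8.092891 + (-1.110289)·1.9 = 5.983342

5.983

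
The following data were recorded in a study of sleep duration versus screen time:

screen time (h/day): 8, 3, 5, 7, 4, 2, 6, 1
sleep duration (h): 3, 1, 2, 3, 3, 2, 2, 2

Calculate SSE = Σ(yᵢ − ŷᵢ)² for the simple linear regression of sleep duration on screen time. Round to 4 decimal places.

2.3333

n = 8, Σx = 36, Σy = 18, Σxy = 88, Σx² = 204, Σy² = 44
Sxx = Σx² − (Σx)²/n = 204 − 162 = 42
Sxy = Σxy − (Σx)(Σy)/n = 88 − 81 = 7
Syy = Σy² − (Σy)²/n = 44 − 40.5 = 3.5
b = Sxy/Sxx = 7/42 = 0.166667
SSE = Syy − b·Sxy = 3.5 − 0.166667·7 = 2.333333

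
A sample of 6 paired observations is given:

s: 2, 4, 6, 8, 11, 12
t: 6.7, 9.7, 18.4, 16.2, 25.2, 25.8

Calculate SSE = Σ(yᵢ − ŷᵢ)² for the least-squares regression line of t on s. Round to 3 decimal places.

21.575

n = 6, Σx = 43, Σy = 102, Σxy = 879, Σx² = 385, Σy² = 2040.66
Sxx = Σx² − (Σx)²/n = 385 − 308.166667 = 76.833333
Sxy = Σxy − (Σx)(Σy)/n = 879 − 731 = 148
Syy = Σy² − (Σy)²/n = 2040.66 − 1734 = 306.66
b = Sxy/Sxx = 148/76.833333 = 1.926247
SSE = Syy − b·Sxy = 306.66 − 1.926247·148 = 21.575401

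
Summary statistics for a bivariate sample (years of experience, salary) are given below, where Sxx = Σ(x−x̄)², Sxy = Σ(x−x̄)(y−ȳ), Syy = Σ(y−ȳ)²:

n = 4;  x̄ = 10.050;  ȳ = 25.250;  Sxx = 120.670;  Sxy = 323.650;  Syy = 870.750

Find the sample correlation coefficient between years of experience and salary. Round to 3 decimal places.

0.998

r = Sxy/√(Sxx·Syy) = 323.65/√(105073.4025) = 323.65/324.150278 = 0.998457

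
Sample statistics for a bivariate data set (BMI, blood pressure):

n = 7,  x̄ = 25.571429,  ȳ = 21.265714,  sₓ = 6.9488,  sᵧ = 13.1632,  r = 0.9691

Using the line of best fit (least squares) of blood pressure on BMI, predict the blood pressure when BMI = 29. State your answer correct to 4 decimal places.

b = r · sᵧ/sₓ = 0.9691 · 13.1632/6.9488 = 1.835778
a = ȳ − b·x̄ = 21.265714 − 1.835778·25.571429 = -25.677764
ŷ(29) = a + b·29 = -25.677764 + 1.835778·29 = 27.559811

27.5598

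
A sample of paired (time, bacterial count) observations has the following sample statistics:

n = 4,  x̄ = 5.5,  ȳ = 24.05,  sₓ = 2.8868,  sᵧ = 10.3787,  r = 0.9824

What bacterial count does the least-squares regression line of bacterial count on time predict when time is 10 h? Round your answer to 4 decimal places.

39.9438

b = r · sᵧ/sₓ = 0.9824 · 10.3787/2.8868 = 3.531951
a = ȳ − b·x̄ = 24.05 − 3.531951·5.5 = 4.624272
ŷ(10) = a + b·10 = 4.624272 + 3.531951·10 = 39.943778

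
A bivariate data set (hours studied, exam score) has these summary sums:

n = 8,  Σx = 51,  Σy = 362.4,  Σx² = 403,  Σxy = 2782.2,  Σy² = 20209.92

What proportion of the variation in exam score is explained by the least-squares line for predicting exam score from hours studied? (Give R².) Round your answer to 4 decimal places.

0.7539

Sxx = Σx² − (Σx)²/n = 403 − 325.125 = 77.875
Sxy = Σxy − (Σx)(Σy)/n = 2782.2 − 2310.3 = 471.9
Syy = Σy² − (Σy)²/n = 20209.92 − 16416.72 = 3793.2
R² = Sxy²/(Sxx·Syy) = (471.9)²/(77.875·3793.2) = 0.753869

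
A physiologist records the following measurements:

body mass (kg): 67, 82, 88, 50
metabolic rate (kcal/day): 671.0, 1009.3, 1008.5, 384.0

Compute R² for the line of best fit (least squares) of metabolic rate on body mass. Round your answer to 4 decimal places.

n = 4, Σx = 287, Σy = 3072.8, Σxy = 235667.6, Σx² = 21457, Σy² = 2633455.74
Sxx = Σx² − (Σx)²/n = 21457 − 20592.25 = 864.75
Sxy = Σxy − (Σx)(Σy)/n = 235667.6 − 220473.4 = 15194.2
Syy = Σy² − (Σy)²/n = 2633455.74 − 2360524.96 = 272930.78
R² = Sxy²/(Sxx·Syy) = (15194.2)²/(864.75·272930.78) = 0.978166

0.9782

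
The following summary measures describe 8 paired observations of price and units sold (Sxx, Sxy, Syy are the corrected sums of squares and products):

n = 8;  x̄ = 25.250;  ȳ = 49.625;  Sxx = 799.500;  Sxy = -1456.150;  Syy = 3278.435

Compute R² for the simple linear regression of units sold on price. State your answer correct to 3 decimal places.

R² = Sxy²/(Sxx·Syy) = (-1456.15)²/(799.5·3278.435) = 0.808960

0.809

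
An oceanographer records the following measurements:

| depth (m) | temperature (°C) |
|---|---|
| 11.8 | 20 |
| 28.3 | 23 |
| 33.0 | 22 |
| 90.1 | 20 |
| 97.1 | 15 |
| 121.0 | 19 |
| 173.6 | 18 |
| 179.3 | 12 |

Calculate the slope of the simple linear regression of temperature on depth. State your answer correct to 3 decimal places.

n = 8, Σx = 734.2, Σy = 149, Σxy = 12446.8, Σx² = 96502
Sxx = Σx² − (Σx)²/n = 96502 − 67381.205 = 29120.795
Sxy = Σxy − (Σx)(Σy)/n = 12446.8 − 13674.475 = -1227.675
b = Sxy/Sxx = -1227.675/29120.795 = -0.042158

-0.042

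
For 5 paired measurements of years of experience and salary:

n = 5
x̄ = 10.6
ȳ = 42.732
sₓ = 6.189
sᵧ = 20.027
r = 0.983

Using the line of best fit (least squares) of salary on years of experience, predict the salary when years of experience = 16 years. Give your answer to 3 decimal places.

59.909

b = r · sᵧ/sₓ = 0.983 · 20.027/6.189 = 3.180892
a = ȳ − b·x̄ = 42.732 − 3.180892·10.6 = 9.014544
ŷ(16) = a + b·16 = 9.014544 + 3.180892·16 = 59.908817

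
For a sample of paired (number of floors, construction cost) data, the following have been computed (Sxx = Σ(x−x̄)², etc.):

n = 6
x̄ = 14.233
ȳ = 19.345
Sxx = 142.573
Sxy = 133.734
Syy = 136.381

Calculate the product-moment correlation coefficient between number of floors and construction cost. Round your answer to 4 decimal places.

r = Sxy/√(Sxx·Syy) = 133.734/√(19444.248313) = 133.734/139.442634 = 0.959061

0.9591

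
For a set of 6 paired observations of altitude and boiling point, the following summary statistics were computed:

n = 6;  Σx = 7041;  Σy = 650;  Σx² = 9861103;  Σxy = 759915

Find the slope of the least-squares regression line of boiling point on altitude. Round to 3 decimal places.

-0.002

Sxx = Σx² − (Σx)²/n = 9861103 − 8262613.5 = 1598489.5
Sxy = Σxy − (Σx)(Σy)/n = 759915 − 762775 = -2860
b = Sxy/Sxx = -2860/1598489.5 = -0.001789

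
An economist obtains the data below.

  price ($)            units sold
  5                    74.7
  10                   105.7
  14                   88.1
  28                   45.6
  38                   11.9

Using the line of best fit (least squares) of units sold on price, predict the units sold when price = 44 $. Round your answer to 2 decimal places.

n = 5, Σx = 95, Σy = 326, Σxy = 4392.9, Σx² = 2549
Sxx = Σx² − (Σx)²/n = 2549 − 1805 = 744
Sxy = Σxy − (Σx)(Σy)/n = 4392.9 − 6194 = -1801.1
b = Sxy/Sxx = -1801.1/744 = -2.420833
a = ȳ − b·x̄ = 65.2 − (-2.420833)·19 = 111.195833
ŷ(44) = a + b·44 = 111.195833 + (-2.420833)·44 = 4.679167

4.68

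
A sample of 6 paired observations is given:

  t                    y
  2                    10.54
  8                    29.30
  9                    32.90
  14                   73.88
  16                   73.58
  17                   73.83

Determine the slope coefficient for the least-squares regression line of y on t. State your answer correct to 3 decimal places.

4.780

n = 6, Σx = 66, Σy = 294.03, Σxy = 4018.29, Σx² = 890
Sxx = Σx² − (Σx)²/n = 890 − 726 = 164
Sxy = Σxy − (Σx)(Σy)/n = 4018.29 − 3234.33 = 783.96
b = Sxy/Sxx = 783.96/164 = 4.780244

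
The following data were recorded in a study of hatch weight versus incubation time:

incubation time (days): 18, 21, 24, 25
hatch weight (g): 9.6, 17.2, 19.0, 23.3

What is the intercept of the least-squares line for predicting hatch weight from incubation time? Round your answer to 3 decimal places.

n = 4, Σx = 88, Σy = 69.1, Σxy = 1572.5, Σx² = 1966
Sxx = Σx² − (Σx)²/n = 1966 − 1936 = 30
Sxy = Σxy − (Σx)(Σy)/n = 1572.5 − 1520.2 = 52.3
b = Sxy/Sxx = 52.3/30 = 1.743333
a = ȳ − b·x̄ = 17.275 − 1.743333·22 = -21.078333

-21.078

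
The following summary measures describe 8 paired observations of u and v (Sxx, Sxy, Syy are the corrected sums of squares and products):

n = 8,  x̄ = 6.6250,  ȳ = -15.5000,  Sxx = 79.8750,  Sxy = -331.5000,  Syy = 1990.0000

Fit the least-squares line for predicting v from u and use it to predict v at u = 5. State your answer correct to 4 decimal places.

b = Sxy/Sxx = -331.5/79.875 = -4.150235
a = ȳ − b·x̄ = -15.5 − (-4.150235)·6.625 = 11.995305
ŷ(5) = a + b·5 = 11.995305 + (-4.150235)·5 = -8.755869

-8.7559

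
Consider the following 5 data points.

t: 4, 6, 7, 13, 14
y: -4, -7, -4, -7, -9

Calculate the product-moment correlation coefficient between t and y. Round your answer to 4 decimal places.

-0.7846

n = 5, Σx = 44, Σy = -31, Σxy = -303, Σx² = 466, Σy² = 211
Sxx = Σx² − (Σx)²/n = 466 − 387.2 = 78.8
Sxy = Σxy − (Σx)(Σy)/n = -303 − (-272.8) = -30.2
Syy = Σy² − (Σy)²/n = 211 − 192.2 = 18.8
r = Sxy/√(Sxx·Syy) = -30.2/√(1481.44) = -30.2/38.489479 = -0.784630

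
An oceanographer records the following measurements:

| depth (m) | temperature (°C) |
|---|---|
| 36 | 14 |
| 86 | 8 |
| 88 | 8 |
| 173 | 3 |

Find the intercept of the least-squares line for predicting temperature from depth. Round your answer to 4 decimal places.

15.6070

n = 4, Σx = 383, Σy = 33, Σxy = 2415, Σx² = 46365
Sxx = Σx² − (Σx)²/n = 46365 − 36672.25 = 9692.75
Sxy = Σxy − (Σx)(Σy)/n = 2415 − 3159.75 = -744.75
b = Sxy/Sxx = -744.75/9692.75 = -0.076836
a = ȳ − b·x̄ = 8.25 − (-0.076836)·95.75 = 15.607026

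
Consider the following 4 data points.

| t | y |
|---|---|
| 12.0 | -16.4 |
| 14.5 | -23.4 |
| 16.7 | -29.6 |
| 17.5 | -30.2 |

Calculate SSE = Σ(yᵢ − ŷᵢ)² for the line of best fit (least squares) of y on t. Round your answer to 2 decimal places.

n = 4, Σx = 60.7, Σy = -99.6, Σxy = -1558.92, Σx² = 939.39, Σy² = 2604.72
Sxx = Σx² − (Σx)²/n = 939.39 − 921.1225 = 18.2675
Sxy = Σxy − (Σx)(Σy)/n = -1558.92 − (-1511.43) = -47.49
Syy = Σy² − (Σy)²/n = 2604.72 − 2480.04 = 124.68
b = Sxy/Sxx = -47.49/18.2675 = -2.599699
SSE = Syy − b·Sxy = 124.68 − (-2.599699)·(-47.49) = 1.220298

1.22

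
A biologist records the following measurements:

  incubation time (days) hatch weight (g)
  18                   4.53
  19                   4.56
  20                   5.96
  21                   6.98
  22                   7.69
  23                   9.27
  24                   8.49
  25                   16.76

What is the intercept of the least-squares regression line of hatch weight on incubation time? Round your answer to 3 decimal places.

-21.635

n = 8, Σx = 172, Σy = 64.24, Σxy = 1439.11, Σx² = 3740
Sxx = Σx² − (Σx)²/n = 3740 − 3698 = 42
Sxy = Σxy − (Σx)(Σy)/n = 1439.11 − 1381.16 = 57.95
b = Sxy/Sxx = 57.95/42 = 1.379762
a = ȳ − b·x̄ = 8.03 − 1.379762·21.5 = -21.634881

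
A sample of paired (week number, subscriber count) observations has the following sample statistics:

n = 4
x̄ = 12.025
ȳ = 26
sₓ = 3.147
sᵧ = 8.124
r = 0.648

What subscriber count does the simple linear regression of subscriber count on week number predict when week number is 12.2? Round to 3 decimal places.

26.293

b = r · sᵧ/sₓ = 0.648 · 8.124/3.147 = 1.672816
a = ȳ − b·x̄ = 26 − 1.672816·12.025 = 5.884387
ŷ(12.2) = a + b·12.2 = 5.884387 + 1.672816·12.2 = 26.292743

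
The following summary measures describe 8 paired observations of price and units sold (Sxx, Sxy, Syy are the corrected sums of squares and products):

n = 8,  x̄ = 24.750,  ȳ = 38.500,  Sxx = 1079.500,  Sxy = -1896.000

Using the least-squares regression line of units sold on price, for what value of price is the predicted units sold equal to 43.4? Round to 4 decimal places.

b = Sxy/Sxx = -1896/1079.5 = -1.756369
a = ȳ − b·x̄ = 38.5 − (-1.756369)·24.75 = 81.970125
Set a + b·x = 43.4: x = (43.4 − 81.970125) / (-1.756369) = 21.960153

21.9602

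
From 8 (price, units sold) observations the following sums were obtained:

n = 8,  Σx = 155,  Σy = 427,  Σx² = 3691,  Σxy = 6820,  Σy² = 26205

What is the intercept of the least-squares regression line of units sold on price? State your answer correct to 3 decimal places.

Sxx = Σx² − (Σx)²/n = 3691 − 3003.125 = 687.875
Sxy = Σxy − (Σx)(Σy)/n = 6820 − 8273.125 = -1453.125
b = Sxy/Sxx = -1453.125/687.875 = -2.112484
a = ȳ − b·x̄ = 53.375 − (-2.112484)·19.375 = 94.304379

94.304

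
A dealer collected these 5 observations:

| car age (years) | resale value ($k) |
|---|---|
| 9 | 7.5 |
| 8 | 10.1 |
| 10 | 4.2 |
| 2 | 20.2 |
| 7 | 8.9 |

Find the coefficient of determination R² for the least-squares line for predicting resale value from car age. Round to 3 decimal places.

0.960

n = 5, Σx = 36, Σy = 50.9, Σxy = 293, Σx² = 298, Σy² = 663.15
Sxx = Σx² − (Σx)²/n = 298 − 259.2 = 38.8
Sxy = Σxy − (Σx)(Σy)/n = 293 − 366.48 = -73.48
Syy = Σy² − (Σy)²/n = 663.15 − 518.162 = 144.988
R² = Sxy²/(Sxx·Syy) = (-73.48)²/(38.8·144.988) = 0.959786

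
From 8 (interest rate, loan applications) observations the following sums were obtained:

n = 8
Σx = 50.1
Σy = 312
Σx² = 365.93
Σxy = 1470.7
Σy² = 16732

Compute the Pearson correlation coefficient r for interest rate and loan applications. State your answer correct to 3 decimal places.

Sxx = Σx² − (Σx)²/n = 365.93 − 313.75125 = 52.17875
Sxy = Σxy − (Σx)(Σy)/n = 1470.7 − 1953.9 = -483.2
Syy = Σy² − (Σy)²/n = 16732 − 12168 = 4564
r = Sxy/√(Sxx·Syy) = -483.2/√(238143.815) = -483.2/487.999810 = -0.990164

-0.990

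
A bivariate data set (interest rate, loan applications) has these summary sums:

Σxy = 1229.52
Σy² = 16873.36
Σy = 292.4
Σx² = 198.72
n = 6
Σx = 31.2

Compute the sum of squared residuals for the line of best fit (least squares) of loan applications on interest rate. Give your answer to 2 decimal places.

Sxx = Σx² − (Σx)²/n = 198.72 − 162.24 = 36.48
Sxy = Σxy − (Σx)(Σy)/n = 1229.52 − 1520.48 = -290.96
Syy = Σy² − (Σy)²/n = 16873.36 − 14249.626667 = 2623.733333
b = Sxy/Sxx = -290.96/36.48 = -7.975877
SSE = Syy − b·Sxy = 2623.733333 − (-7.975877)·(-290.96) = 303.072105

303.07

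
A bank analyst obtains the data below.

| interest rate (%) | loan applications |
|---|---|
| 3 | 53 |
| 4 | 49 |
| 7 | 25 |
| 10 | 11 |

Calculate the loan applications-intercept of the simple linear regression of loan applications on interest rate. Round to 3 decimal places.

n = 4, Σx = 24, Σy = 138, Σxy = 640, Σx² = 174
Sxx = Σx² − (Σx)²/n = 174 − 144 = 30
Sxy = Σxy − (Σx)(Σy)/n = 640 − 828 = -188
b = Sxy/Sxx = -188/30 = -6.266667
a = ȳ − b·x̄ = 34.5 − (-6.266667)·6 = 72.1

72.100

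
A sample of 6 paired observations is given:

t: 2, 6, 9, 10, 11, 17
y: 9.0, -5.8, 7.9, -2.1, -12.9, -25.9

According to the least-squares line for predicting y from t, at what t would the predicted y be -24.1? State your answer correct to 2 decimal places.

17.97

n = 6, Σx = 55, Σy = -29.8, Σxy = -548.9, Σx² = 631
Sxx = Σx² − (Σx)²/n = 631 − 504.166667 = 126.833333
Sxy = Σxy − (Σx)(Σy)/n = -548.9 − (-273.166667) = -275.733333
b = Sxy/Sxx = -275.733333/126.833333 = -2.173982
a = ȳ − b·x̄ = -4.966667 − (-2.173982)·9.166667 = 14.961498
Set a + b·x = -24.1: x = (-24.1 − 14.961498) / (-2.173982) = 17.967722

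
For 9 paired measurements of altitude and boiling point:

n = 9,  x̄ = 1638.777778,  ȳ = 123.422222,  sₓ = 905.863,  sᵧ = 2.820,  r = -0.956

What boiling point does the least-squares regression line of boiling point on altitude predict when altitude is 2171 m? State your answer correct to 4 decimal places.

121.8383

b = r · sᵧ/sₓ = -0.956 · 2.82/905.863 = -0.002976
a = ȳ − b·x̄ = 123.422222 − (-0.002976)·1638.777778 = 128.299354
ŷ(2171) = a + b·2171 = 128.299354 + (-0.002976)·2171 = 121.838287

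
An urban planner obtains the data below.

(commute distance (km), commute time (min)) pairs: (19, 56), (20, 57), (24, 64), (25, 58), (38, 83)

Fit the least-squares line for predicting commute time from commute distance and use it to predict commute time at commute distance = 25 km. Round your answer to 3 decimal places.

63.314

n = 5, Σx = 126, Σy = 318, Σxy = 8344, Σx² = 3406
Sxx = Σx² − (Σx)²/n = 3406 − 3175.2 = 230.8
Sxy = Σxy − (Σx)(Σy)/n = 8344 − 8013.6 = 330.4
b = Sxy/Sxx = 330.4/230.8 = 1.431542
a = ȳ − b·x̄ = 63.6 − 1.431542·25.2 = 27.525130
ŷ(25) = a + b·25 = 27.525130 + 1.431542·25 = 63.313692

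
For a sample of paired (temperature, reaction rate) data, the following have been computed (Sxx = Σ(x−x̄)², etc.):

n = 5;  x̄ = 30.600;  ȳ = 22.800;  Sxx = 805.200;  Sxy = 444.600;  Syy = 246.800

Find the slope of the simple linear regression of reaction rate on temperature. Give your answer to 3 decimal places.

b = Sxy/Sxx = 444.6/805.2 = 0.552161

0.552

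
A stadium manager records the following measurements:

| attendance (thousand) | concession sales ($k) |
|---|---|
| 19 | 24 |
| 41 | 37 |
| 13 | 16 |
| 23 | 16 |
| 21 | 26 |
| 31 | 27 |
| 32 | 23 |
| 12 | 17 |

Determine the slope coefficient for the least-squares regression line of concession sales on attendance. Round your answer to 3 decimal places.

n = 8, Σx = 192, Σy = 186, Σxy = 4872, Σx² = 5310
Sxx = Σx² − (Σx)²/n = 5310 − 4608 = 702
Sxy = Σxy − (Σx)(Σy)/n = 4872 − 4464 = 408
b = Sxy/Sxx = 408/702 = 0.581197

0.581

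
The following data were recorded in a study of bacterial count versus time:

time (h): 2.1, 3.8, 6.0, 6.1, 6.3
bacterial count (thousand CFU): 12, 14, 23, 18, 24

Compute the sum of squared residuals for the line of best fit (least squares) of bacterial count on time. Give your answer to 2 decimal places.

n = 5, Σx = 24.3, Σy = 91, Σxy = 477.4, Σx² = 131.75, Σy² = 1769
Sxx = Σx² − (Σx)²/n = 131.75 − 118.098 = 13.652
Sxy = Σxy − (Σx)(Σy)/n = 477.4 − 442.26 = 35.14
Syy = Σy² − (Σy)²/n = 1769 − 1656.2 = 112.8
b = Sxy/Sxx = 35.14/13.652 = 2.573982
SSE = Syy − b·Sxy = 112.8 − 2.573982·35.14 = 22.350278

22.35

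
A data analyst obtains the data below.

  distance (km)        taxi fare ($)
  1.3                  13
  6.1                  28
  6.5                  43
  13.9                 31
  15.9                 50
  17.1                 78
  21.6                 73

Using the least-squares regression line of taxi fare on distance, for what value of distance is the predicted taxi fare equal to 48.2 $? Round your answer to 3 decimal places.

n = 7, Σx = 82.4, Σy = 316, Σxy = 4603.7, Σx² = 1286.14
Sxx = Σx² − (Σx)²/n = 1286.14 − 969.965714 = 316.174286
Sxy = Σxy − (Σx)(Σy)/n = 4603.7 − 3719.771429 = 883.928571
b = Sxy/Sxx = 883.928571/316.174286 = 2.795700
a = ȳ − b·x̄ = 45.142857 − 2.795700·11.771429 = 12.233470
Set a + b·x = 48.2: x = (48.2 − 12.233470) / 2.795700 = 12.864944

12.865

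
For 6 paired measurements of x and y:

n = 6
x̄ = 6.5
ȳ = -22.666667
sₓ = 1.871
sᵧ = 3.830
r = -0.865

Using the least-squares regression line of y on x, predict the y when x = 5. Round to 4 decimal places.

b = r · sᵧ/sₓ = -0.865 · 3.83/1.871 = -1.770684
a = ȳ − b·x̄ = -22.666667 − (-1.770684)·6.5 = -11.157220
ŷ(5) = a + b·5 = -11.157220 + (-1.770684)·5 = -20.010641

-20.0106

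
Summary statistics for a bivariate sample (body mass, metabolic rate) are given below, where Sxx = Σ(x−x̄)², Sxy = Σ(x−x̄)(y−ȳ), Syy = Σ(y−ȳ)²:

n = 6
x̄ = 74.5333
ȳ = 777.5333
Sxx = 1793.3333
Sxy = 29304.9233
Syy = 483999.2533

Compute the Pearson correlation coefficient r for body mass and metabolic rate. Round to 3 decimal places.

r = Sxy/√(Sxx·Syy) = 29304.9233/√(867971978.118025) = 29304.9233/29461.364159 = 0.994690

0.995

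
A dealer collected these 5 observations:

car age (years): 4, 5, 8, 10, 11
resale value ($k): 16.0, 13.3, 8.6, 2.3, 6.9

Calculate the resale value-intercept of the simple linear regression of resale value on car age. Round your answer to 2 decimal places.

21.63

n = 5, Σx = 38, Σy = 47.1, Σxy = 298.2, Σx² = 326
Sxx = Σx² − (Σx)²/n = 326 − 288.8 = 37.2
Sxy = Σxy − (Σx)(Σy)/n = 298.2 − 357.96 = -59.76
b = Sxy/Sxx = -59.76/37.2 = -1.606452
a = ȳ − b·x̄ = 9.42 − (-1.606452)·7.6 = 21.629032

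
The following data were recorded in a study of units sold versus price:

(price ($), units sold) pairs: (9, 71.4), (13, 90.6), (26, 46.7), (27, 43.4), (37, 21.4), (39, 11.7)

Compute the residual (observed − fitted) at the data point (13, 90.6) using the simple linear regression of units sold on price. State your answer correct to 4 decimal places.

14.9213

n = 6, Σx = 151, Σy = 285.2, Σxy = 5454.5, Σx² = 4545
Sxx = Σx² − (Σx)²/n = 4545 − 3800.166667 = 744.833333
Sxy = Σxy − (Σx)(Σy)/n = 5454.5 − 7177.533333 = -1723.033333
b = Sxy/Sxx = -1723.033333/744.833333 = -2.313314
a = ȳ − b·x̄ = 47.533333 − (-2.313314)·25.166667 = 105.751734
ŷ(13) = 105.751734 + (-2.313314)·13 = 75.678653
residual = y − ŷ = 90.6 − 75.678653 = 14.921347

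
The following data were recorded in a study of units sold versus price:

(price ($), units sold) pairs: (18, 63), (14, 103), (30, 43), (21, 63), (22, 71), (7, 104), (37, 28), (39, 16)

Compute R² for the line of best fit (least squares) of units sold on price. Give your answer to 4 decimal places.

0.9288

n = 8, Σx = 188, Σy = 491, Σxy = 9139, Σx² = 5284, Σy² = 37293
Sxx = Σx² − (Σx)²/n = 5284 − 4418 = 866
Sxy = Σxy − (Σx)(Σy)/n = 9139 − 11538.5 = -2399.5
Syy = Σy² − (Σy)²/n = 37293 − 30135.125 = 7157.875
R² = Sxy²/(Sxx·Syy) = (-2399.5)²/(866·7157.875) = 0.928837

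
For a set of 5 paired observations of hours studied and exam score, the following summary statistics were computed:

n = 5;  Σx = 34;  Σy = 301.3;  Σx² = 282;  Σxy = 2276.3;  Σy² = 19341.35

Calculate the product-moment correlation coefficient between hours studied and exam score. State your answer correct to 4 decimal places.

0.9271

Sxx = Σx² − (Σx)²/n = 282 − 231.2 = 50.8
Sxy = Σxy − (Σx)(Σy)/n = 2276.3 − 2048.84 = 227.46
Syy = Σy² − (Σy)²/n = 19341.35 − 18156.338 = 1185.012
r = Sxy/√(Sxx·Syy) = 227.46/√(60198.6096) = 227.46/245.354049 = 0.927068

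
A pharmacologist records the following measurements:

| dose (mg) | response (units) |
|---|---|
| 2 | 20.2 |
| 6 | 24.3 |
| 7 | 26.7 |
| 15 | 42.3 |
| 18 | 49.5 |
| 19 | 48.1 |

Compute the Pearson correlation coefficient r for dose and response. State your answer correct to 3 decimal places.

0.993

n = 6, Σx = 67, Σy = 211.1, Σxy = 2812.5, Σx² = 999, Σy² = 8264.57
Sxx = Σx² − (Σx)²/n = 999 − 748.166667 = 250.833333
Sxy = Σxy − (Σx)(Σy)/n = 2812.5 − 2357.283333 = 455.216667
Syy = Σy² − (Σy)²/n = 8264.57 − 7427.201667 = 837.368333
r = Sxy/√(Sxx·Syy) = 455.216667/√(210039.890278) = 455.216667/458.301091 = 0.993270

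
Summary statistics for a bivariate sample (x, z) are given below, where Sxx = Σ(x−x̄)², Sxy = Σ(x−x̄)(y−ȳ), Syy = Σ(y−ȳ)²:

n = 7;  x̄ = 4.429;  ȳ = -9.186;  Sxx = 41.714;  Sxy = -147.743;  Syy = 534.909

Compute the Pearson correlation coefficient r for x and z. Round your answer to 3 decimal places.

r = Sxy/√(Sxx·Syy) = -147.743/√(22313.194026) = -147.743/149.376016 = -0.989068

-0.989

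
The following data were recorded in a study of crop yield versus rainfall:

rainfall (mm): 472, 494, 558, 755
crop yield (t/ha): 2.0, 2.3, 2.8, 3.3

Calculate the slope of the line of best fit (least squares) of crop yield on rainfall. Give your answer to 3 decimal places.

0.004

n = 4, Σx = 2279, Σy = 10.4, Σxy = 6134.1, Σx² = 1348209
Sxx = Σx² − (Σx)²/n = 1348209 − 1298460.25 = 49748.75
Sxy = Σxy − (Σx)(Σy)/n = 6134.1 − 5925.4 = 208.7
b = Sxy/Sxx = 208.7/49748.75 = 0.004195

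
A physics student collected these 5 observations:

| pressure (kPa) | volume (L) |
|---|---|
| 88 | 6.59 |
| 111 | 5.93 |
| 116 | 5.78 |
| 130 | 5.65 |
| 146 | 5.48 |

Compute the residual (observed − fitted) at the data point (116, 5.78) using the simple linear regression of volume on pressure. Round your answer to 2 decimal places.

n = 5, Σx = 591, Σy = 29.43, Σxy = 3443.21, Σx² = 71737
Sxx = Σx² − (Σx)²/n = 71737 − 69856.2 = 1880.8
Sxy = Σxy − (Σx)(Σy)/n = 3443.21 − 3478.626 = -35.416
b = Sxy/Sxx = -35.416/1880.8 = -0.018830
a = ȳ − b·x̄ = 5.886 − (-0.018830)·118.2 = 8.111740
ŷ(116) = 8.111740 + (-0.018830)·116 = 5.927427
residual = y − ŷ = 5.78 − 5.927427 = -0.147427

-0.15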